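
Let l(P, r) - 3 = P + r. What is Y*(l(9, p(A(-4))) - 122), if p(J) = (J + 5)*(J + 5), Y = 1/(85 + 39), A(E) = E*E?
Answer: 331/124 ≈ 2.6694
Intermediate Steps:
A(E) = E²
Y = 1/124 ≈ 0.0080645
p(J) = (5 + J)² (p(J) = (5 + J)*(5 + J) = (5 + J)²)
l(P, r) = 3 + P + r (l(P, r) = 3 + (P + r) = 3 + P + r)
Y*(l(9, p(A(-4))) - 122) = ((3 + 9 + (5 + (-4)²)²) - 122)/124 = ((3 + 9 + (5 + 16)²) - 122)/124 = ((3 + 9 + 21²) - 122)/124 = ((3 + 9 + 441) - 122)/124 = (453 - 122)/124 = (1/124)*331 = 331/124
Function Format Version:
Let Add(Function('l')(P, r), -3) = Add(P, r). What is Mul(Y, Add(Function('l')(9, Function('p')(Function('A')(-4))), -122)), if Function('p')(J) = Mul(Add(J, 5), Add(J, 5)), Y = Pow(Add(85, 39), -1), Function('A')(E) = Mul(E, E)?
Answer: Rational(331, 124) ≈ 2.6694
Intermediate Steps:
Function('A')(E) = Pow(E, 2)
Y = Rational(1, 124) (Y = Pow(124, -1) = Rational(1, 124) ≈ 0.0080645)
Function('p')(J) = Pow(Add(5, J), 2) (Function('p')(J) = Mul(Add(5, J), Add(5, J)) = Pow(Add(5, J), 2))
Function('l')(P, r) = Add(3, P, r) (Function('l')(P, r) = Add(3, Add(P, r)) = Add(3, P, r))
Mul(Y, Add(Function('l')(9, Function('p')(Function('A')(-4))), -122)) = Mul(Rational(1, 124), Add(Add(3, 9, Pow(Add(5, Pow(-4, 2)), 2)), -122)) = Mul(Rational(1, 124), Add(Add(3, 9, Pow(Add(5, 16), 2)), -122)) = Mul(Rational(1, 124), Add(Add(3, 9, Pow(21, 2)), -122)) = Mul(Rational(1, 124), Add(Add(3, 9, 441), -122)) = Mul(Rational(1, 124), Add(453, -122)) = Mul(Rational(1, 124), 331) = Rational(331, 124)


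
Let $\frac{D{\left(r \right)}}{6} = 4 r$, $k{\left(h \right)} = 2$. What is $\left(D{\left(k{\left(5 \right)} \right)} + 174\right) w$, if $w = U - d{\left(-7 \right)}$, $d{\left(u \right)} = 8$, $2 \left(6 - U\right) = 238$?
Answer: $-26862$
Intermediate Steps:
$D{\left(r \right)} = 24 r$ ($D{\left(r \right)} = 6 \cdot 4 r = 24 r$)
$U = -113$ ($U = 6 - 119 = -113$)
$w = -121$ ($w = -113 - 8 = -121$)
$\left(D{\left(k{\left(5 \right)} \right)} + 174\right) w = \left(24 \cdot 2 + 174\right) \left(-121\right) = \left(48 + 174\right) \left(-121\right) = 222 \left(-121\right) = -26862$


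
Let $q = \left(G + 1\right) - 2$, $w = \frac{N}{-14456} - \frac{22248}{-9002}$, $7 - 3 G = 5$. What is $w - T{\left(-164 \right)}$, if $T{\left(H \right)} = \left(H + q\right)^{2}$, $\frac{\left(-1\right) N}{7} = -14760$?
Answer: $- \frac{1977134397166}{73199763} \approx -27010.0$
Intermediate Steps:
$N = 103320$ ($N = \left(-7\right) \left(-14760\right) = 103320$)
$G = \frac{2}{3}$ ($G = \frac{7}{3} - \frac{5}{3} = \frac{2}{3} \approx 0.66667$)
$w = - \frac{38029347}{8133307}$ ($w = \frac{103320}{-14456} - \frac{22248}{-9002} = 103320 \left(- \frac{1}{14456}\right) - - \frac{11124}{4501} = - \frac{12915}{1807} + \frac{11124}{4501} = - \frac{38029347}{8133307} \approx -4.6758$)
$q = - \frac{1}{3}$ ($q = \left(\frac{2}{3} + 1\right) - 2 = \frac{5}{3} - 2 = - \frac{1}{3} \approx -0.33333$)
$T{\left(H \right)} = \left(- \frac{1}{3} + H\right)^{2}$ ($T{\left(H \right)} = \left(H - \frac{1}{3}\right)^{2} = \left(- \frac{1}{3} + H\right)^{2}$)
$w - T{\left(-164 \right)} = - \frac{38029347}{8133307} - \frac{\left(-1 + 3 \left(-164\right)\right)^{2}}{9} = - \frac{38029347}{8133307} - \frac{\left(-1 - 492\right)^{2}}{9} = - \frac{38029347}{8133307} - \frac{\left(-493\right)^{2}}{9} = - \frac{38029347}{8133307} - \frac{1}{9} \cdot 243049 = - \frac{38029347}{8133307} - \frac{243049}{9} = - \frac{1977134397166}{73199763}$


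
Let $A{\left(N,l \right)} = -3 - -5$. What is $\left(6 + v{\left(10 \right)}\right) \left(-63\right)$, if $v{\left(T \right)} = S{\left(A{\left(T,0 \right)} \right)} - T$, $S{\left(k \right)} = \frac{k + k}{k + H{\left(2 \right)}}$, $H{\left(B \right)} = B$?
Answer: $189$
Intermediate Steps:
$A{\left(N,l \right)} = 2$ ($A{\left(N,l \right)} = -3 + 5 = 2$)
$S{\left(k \right)} = \frac{2 k}{2 + k}$ ($S{\left(k \right)} = \frac{k + k}{k + 2} = \frac{2 k}{2 + k}$)
$v{\left(T \right)} = 1 - T$ ($v{\left(T \right)} = 2 \cdot 2 \frac{1}{2 + 2} - T = 2 \cdot 2 \cdot \frac{1}{4} - T = 1 - T$)
$\left(6 + v{\left(10 \right)}\right) \left(-63\right) = \left(6 + \left(1 - 10\right)\right) \left(-63\right) = \left(6 - 9\right) \left(-63\right) = \left(-3\right) \left(-63\right) = 189$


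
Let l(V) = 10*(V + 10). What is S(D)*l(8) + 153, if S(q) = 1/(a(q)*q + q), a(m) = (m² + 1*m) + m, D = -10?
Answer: 1375/9 ≈ 152.78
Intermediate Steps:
l(V) = 100 + 10*V (l(V) = 10*(10 + V) = 100 + 10*V)
a(m) = m² + 2*m (a(m) = (m² + m) + m = (m + m²) + m = m² + 2*m)
S(q) = 1/(q + q²*(2 + q)) (S(q) = 1/((q*(2 + q))*q + q) = 1/(q²*(2 + q) + q) = 1/(q + q²*(2 + q)))
S(D)*l(8) + 153 = (1/((-10)*(1 - 10*(2 - 10))))*(100 + 10*8) + 153 = (-1/(10*(1 - 10*(-8))))*(100 + 80) + 153 = -1/(10*(1 + 80))*180 + 153 = -⅒/81*180 + 153 = -⅒*1/81*180 + 153 = -1/810*180 + 153 = -2/9 + 153 = 1375/9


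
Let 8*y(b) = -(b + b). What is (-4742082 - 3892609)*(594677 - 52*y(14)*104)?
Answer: -5298289571055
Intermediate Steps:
y(b) = -b/4 (y(b) = (-(b + b))/8 = (-2*b)/8 = -b/4)
(-4742082 - 3892609)*(594677 - 52*y(14)*104) = (-4742082 - 3892609)*(594677 - (-13)*14*104) = -8634691*(594677 - 52*(-7/2)*104) = -8634691*(594677 + 182*104) = -8634691*(594677 + 18928) = -8634691*613605 = -5298289571055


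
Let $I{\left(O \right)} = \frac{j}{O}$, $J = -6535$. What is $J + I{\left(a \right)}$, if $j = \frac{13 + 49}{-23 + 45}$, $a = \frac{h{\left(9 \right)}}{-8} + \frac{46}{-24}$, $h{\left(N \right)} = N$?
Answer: $- \frac{5248349}{803} \approx -6535.9$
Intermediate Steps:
$a = - \frac{73}{24}$ ($a = \frac{9}{-8} + \frac{46}{-24} = 9 \left(- \frac{1}{8}\right) + 46 \left(- \frac{1}{24}\right) = - \frac{9}{8} - \frac{23}{12} = - \frac{73}{24} \approx -3.0417$)
$j = \frac{31}{11}$ ($j = \frac{62}{22} = 62 \cdot \frac{1}{22} = \frac{31}{11} \approx 2.8182$)
$I{\left(O \right)} = \frac{31}{11 O}$
$J + I{\left(a \right)} = -6535 + \frac{31}{11 \left(- \frac{73}{24}\right)} = -6535 + \frac{31}{11} \left(- \frac{24}{73}\right) = -6535 - \frac{744}{803} = - \frac{5248349}{803}$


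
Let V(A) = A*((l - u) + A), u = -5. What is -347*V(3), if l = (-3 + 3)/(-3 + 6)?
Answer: -8328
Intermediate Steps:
l = 0 (l = 0/3 = 0*(⅓) = 0)
V(A) = A*(5 + A) (V(A) = A*((0 - 1*(-5)) + A) = A*((0 + 5) + A) = A*(5 + A))
-347*V(3) = -1041*(5 + 3) = -1041*8 = -347*24 = -8328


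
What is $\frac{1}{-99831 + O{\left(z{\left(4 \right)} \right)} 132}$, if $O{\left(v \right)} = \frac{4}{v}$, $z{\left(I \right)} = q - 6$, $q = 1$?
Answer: $- \frac{5}{499683} \approx -1.0006 \cdot 10^{-5}$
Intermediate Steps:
$z{\left(I \right)} = -5$ ($z{\left(I \right)} = 1 - 6 = -5$)
$\frac{1}{-99831 + O{\left(z{\left(4 \right)} \right)} 132} = \frac{1}{-99831 + \frac{4}{-5} \cdot 132} = \frac{1}{-99831 + 4 \left(- \frac{1}{5}\right) 132} = \frac{1}{-99831 - \frac{528}{5}} = \frac{1}{- \frac{499683}{5}} = - \frac{5}{499683}$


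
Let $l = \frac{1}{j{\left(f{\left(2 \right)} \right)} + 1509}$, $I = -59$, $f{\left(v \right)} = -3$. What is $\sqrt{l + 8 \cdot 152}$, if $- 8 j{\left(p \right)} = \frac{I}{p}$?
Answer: $\frac{2 \sqrt{397428126238}}{36157} \approx 34.871$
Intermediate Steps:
$j{\left(p \right)} = \frac{59}{8 p}$ ($j{\left(p \right)} = - \frac{\left(-59\right) \frac{1}{p}}{8} = \frac{59}{8 p}$)
$l = \frac{24}{36157}$ ($l = \frac{1}{\frac{59}{8 \left(-3\right)} + 1509} = \frac{1}{\frac{59}{8} \left(- \frac{1}{3}\right) + 1509} = \frac{1}{- \frac{59}{24} + 1509} = \frac{1}{\frac{36157}{24}} = \frac{24}{36157} \approx 0.00066377$)
$\sqrt{l + 8 \cdot 152} = \sqrt{\frac{24}{36157} + 8 \cdot 152} = \sqrt{\frac{24}{36157} + 1216} = \sqrt{\frac{43966936}{36157}} = \frac{2 \sqrt{397428126238}}{36157}$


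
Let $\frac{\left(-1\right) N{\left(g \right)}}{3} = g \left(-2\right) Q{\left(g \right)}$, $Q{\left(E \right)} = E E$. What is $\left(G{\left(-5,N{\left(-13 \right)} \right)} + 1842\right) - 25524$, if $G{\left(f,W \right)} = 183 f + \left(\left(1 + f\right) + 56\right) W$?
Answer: $-710061$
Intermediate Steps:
$Q{\left(E \right)} = E^{2}$
$N{\left(g \right)} = 6 g^{3}$ ($N{\left(g \right)} = - 3 g \left(-2\right) g^{2} = - 3 - 2 g g^{2} = - 3 \left(- 2 g^{3}\right) = 6 g^{3}$)
$G{\left(f,W \right)} = 183 f + W \left(57 + f\right)$ ($G{\left(f,W \right)} = 183 f + \left(57 + f\right) W = 183 f + W \left(57 + f\right)$)
$\left(G{\left(-5,N{\left(-13 \right)} \right)} + 1842\right) - 25524 = \left(\left(57 \cdot 6 \left(-13\right)^{3} + 183 \left(-5\right) + 6 \left(-13\right)^{3} \left(-5\right)\right) + 1842\right) - 25524 = \left(\left(57 \cdot 6 \left(-2197\right) - 915 + 6 \left(-2197\right) \left(-5\right)\right) + 1842\right) - 25524 = \left(\left(57 \left(-13182\right) - 915 - -65910\right) + 1842\right) - 25524 = \left(\left(-751374 - 915 + 65910\right) + 1842\right) - 25524 = \left(-686379 + 1842\right) - 25524 = -684537 - 25524 = -710061$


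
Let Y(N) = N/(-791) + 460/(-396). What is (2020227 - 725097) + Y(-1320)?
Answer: 101420374885/78309 ≈ 1.2951e+6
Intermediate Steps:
Y(N) = -115/99 - N/791 (Y(N) = N*(-1/791) + 460*(-1/396) = -N/791 - 115/99 = -115/99 - N/791)
(2020227 - 725097) + Y(-1320) = (2020227 - 725097) + (-115/99 - 1/791*(-1320)) = 1295130 + (-115/99 + 1320/791) = 1295130 + 39715/78309 = 101420374885/78309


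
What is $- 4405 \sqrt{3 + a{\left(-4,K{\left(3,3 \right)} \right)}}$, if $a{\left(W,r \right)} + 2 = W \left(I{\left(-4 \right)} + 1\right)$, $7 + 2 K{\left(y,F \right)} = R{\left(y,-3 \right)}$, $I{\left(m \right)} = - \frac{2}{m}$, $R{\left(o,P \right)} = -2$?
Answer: $- 4405 i \sqrt{5} \approx - 9849.9 i$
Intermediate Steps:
$K{\left(y,F \right)} = - \frac{9}{2}$ ($K{\left(y,F \right)} = - \frac{7}{2} + \frac{1}{2} \left(-2\right) = - \frac{7}{2} - 1 = - \frac{9}{2}$)
$a{\left(W,r \right)} = -2 + \frac{3 W}{2}$ ($a{\left(W,r \right)} = -2 + W \left(- \frac{2}{-4} + 1\right) = -2 + W \left(\left(-2\right) \left(- \frac{1}{4}\right) + 1\right) = -2 + W \left(\frac{1}{2} + 1\right) = -2 + W \frac{3}{2} = -2 + \frac{3 W}{2}$)
$- 4405 \sqrt{3 + a{\left(-4,K{\left(3,3 \right)} \right)}} = - 4405 \sqrt{3 + \left(-2 + \frac{3}{2} \left(-4\right)\right)} = - 4405 \sqrt{3 - 8} = - 4405 \sqrt{-5} = - 4405 i \sqrt{5}$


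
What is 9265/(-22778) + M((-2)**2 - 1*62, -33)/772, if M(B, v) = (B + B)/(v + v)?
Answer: -29339252/72536541 ≈ -0.40448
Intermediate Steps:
M(B, v) = B/v (M(B, v) = (2*B)/((2*v)) = (2*B)*(1/(2*v)) = B/v)
9265/(-22778) + M((-2)**2 - 1*62, -33)/772 = 9265/(-22778) + (((-2)**2 - 1*62)/(-33))/772 = 9265*(-1/22778) + ((4 - 62)*(-1/33))*(1/772) = -9265/22778 - 58*(-1/33)*(1/772) = -9265/22778 + (58/33)*(1/772) = -9265/22778 + 29/12738 = -29339252/72536541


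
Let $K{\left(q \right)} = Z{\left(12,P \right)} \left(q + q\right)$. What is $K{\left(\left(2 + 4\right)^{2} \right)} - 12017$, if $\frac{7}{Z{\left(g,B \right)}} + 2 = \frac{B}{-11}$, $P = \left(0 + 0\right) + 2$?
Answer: $-12248$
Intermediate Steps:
$P = 2$ ($P = 0 + 2 = 2$)
$Z{\left(g,B \right)} = \frac{7}{-2 - \frac{B}{11}}$ ($Z{\left(g,B \right)} = \frac{7}{-2 + \frac{B}{-11}} = \frac{7}{-2 + B \left(- \frac{1}{11}\right)} = \frac{7}{-2 - \frac{B}{11}}$)
$K{\left(q \right)} = - \frac{77 q}{12}$ ($K{\left(q \right)} = - \frac{77}{22 + 2} \left(q + q\right) = - \frac{77}{24} \cdot 2 q = \left(-77\right) \frac{1}{24} \cdot 2 q = - \frac{77 \cdot 2 q}{24} = - \frac{77 q}{12}$)
$K{\left(\left(2 + 4\right)^{2} \right)} - 12017 = - \frac{77 \left(2 + 4\right)^{2}}{12} - 12017 = - \frac{77 \cdot 6^{2}}{12} - 12017 = \left(- \frac{77}{12}\right) 36 - 12017 = -231 - 12017 = -12248$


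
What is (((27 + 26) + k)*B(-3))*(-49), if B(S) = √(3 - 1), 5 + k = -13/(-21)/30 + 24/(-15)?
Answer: -40943*√2/18 ≈ -3216.8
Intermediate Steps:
k = -829/126 (k = -5 + (-13/(-21)/30 + 24/(-15)) = -5 + (-13*(-1/21)*(1/30) + 24*(-1/15)) = -5 + ((13/21)*(1/30) - 8/5) = -5 + (13/630 - 8/5) = -5 - 199/126 = -829/126 ≈ -6.5794)
B(S) = √2
(((27 + 26) + k)*B(-3))*(-49) = (((27 + 26) - 829/126)*√2)*(-49) = ((53 - 829/126)*√2)*(-49) = (5849*√2/126)*(-49) = -40943*√2/18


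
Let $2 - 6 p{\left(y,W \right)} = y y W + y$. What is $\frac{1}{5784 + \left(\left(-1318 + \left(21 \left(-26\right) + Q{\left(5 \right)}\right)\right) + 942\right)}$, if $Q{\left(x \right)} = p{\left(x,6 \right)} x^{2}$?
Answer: $\frac{2}{8449} \approx 0.00023671$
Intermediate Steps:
$p{\left(y,W \right)} = \frac{1}{3} - \frac{y}{6} - \frac{W y^{2}}{6}$ ($p{\left(y,W \right)} = \frac{1}{3} - \frac{y y W + y}{6} = \frac{1}{3} - \frac{y^{2} W + y}{6} = \frac{1}{3} - \frac{W y^{2} + y}{6} = \frac{1}{3} - \frac{y + W y^{2}}{6} = \frac{1}{3} - \left(\frac{y}{6} + \frac{W y^{2}}{6}\right) = \frac{1}{3} - \frac{y}{6} - \frac{W y^{2}}{6}$)
$Q{\left(x \right)} = x^{2} \left(\frac{1}{3} - x^{2} - \frac{x}{6}\right)$ ($Q{\left(x \right)} = \left(\frac{1}{3} - \frac{x}{6} - 1 x^{2}\right) x^{2} = \left(\frac{1}{3} - \frac{x}{6} - x^{2}\right) x^{2} = \left(\frac{1}{3} - x^{2} - \frac{x}{6}\right) x^{2} = x^{2} \left(\frac{1}{3} - x^{2} - \frac{x}{6}\right)$)
$\frac{1}{5784 + \left(\left(-1318 + \left(21 \left(-26\right) + Q{\left(5 \right)}\right)\right) + 942\right)} = \frac{1}{5784 + \left(\left(-1318 + \left(21 \left(-26\right) + \frac{5^{2} \left(2 - 5 - 6 \cdot 5^{2}\right)}{6}\right)\right) + 942\right)} = \frac{1}{5784 + \left(\left(-1318 + \left(-546 + \frac{1}{6} \cdot 25 \left(2 - 5 - 150\right)\right)\right) + 942\right)} = \frac{1}{5784 + \left(\left(-1318 + \left(-546 + \frac{1}{6} \cdot 25 \left(-153\right)\right)\right) + 942\right)} = \frac{1}{5784 + \left(\left(-1318 - \frac{2367}{2}\right) + 942\right)} = \frac{1}{5784 + \left(- \frac{5003}{2} + 942\right)} = \frac{1}{5784 - \frac{3119}{2}} = \frac{1}{\frac{8449}{2}} = \frac{2}{8449}$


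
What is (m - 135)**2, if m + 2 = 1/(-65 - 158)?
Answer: 933424704/49729 ≈ 18770.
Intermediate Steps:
m = -447/223 (m = -2 + 1/(-65 - 158) = -2 + 1/(-223) = -2 - 1/223 = -447/223 ≈ -2.0045)
(m - 135)**2 = (-447/223 - 135)**2 = (-30552/223)**2 = 933424704/49729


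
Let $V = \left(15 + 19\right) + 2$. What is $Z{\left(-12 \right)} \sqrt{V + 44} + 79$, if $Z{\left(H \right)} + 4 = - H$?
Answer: $79 + 32 \sqrt{5} \approx 150.55$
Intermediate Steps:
$V = 36$ ($V = 34 + 2 = 36$)
$Z{\left(H \right)} = -4 - H$
$Z{\left(-12 \right)} \sqrt{V + 44} + 79 = \left(-4 - -12\right) \sqrt{36 + 44} + 79 = \left(-4 + 12\right) \sqrt{80} + 79 = 8 \cdot 4 \sqrt{5} + 79 = 32 \sqrt{5} + 79 = 79 + 32 \sqrt{5}$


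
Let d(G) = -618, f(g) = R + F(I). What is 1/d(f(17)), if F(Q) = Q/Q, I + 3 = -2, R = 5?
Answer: -1/618 ≈ -0.0016181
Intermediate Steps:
I = -5 (I = -3 - 2 = -5)
F(Q) = 1
f(g) = 6 (f(g) = 5 + 1 = 6)
1/d(f(17)) = 1/(-618) = -1/618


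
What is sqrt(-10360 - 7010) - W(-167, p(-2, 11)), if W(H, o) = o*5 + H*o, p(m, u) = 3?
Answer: 486 + 3*I*sqrt(1930) ≈ 486.0 + 131.8*I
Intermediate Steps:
W(H, o) = 5*o + H*o
sqrt(-10360 - 7010) - W(-167, p(-2, 11)) = sqrt(-10360 - 7010) - 3*(5 - 167) = sqrt(-17370) - 3*(-162) = 3*I*sqrt(1930) - 1*(-486) = 3*I*sqrt(1930) + 486 = 486 + 3*I*sqrt(1930)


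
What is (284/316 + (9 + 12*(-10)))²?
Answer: 75655204/6241 ≈ 12122.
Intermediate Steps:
(284/316 + (9 + 12*(-10)))² = (284*(1/316) + (9 - 120))² = (71/79 - 111)² = (-8698/79)² = 75655204/6241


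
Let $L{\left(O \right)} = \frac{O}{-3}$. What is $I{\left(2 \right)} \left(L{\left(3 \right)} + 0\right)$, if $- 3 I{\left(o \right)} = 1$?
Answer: $\frac{1}{3} \approx 0.33333$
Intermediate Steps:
$L{\left(O \right)} = - \frac{O}{3}$ ($L{\left(O \right)} = O \left(- \frac{1}{3}\right) = - \frac{O}{3}$)
$I{\left(o \right)} = - \frac{1}{3}$ ($I{\left(o \right)} = \left(- \frac{1}{3}\right) 1 = - \frac{1}{3}$)
$I{\left(2 \right)} \left(L{\left(3 \right)} + 0\right) = - \frac{\left(- \frac{1}{3}\right) 3 + 0}{3} = - \frac{-1 + 0}{3} = \left(- \frac{1}{3}\right) \left(-1\right) = \frac{1}{3}$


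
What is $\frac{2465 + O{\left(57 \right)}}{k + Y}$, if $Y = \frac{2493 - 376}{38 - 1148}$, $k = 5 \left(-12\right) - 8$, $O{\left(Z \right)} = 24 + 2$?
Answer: $- \frac{58830}{1651} \approx -35.633$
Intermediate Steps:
$O{\left(Z \right)} = 26$
$k = -68$ ($k = -60 - 8 = -68$)
$Y = - \frac{2117}{1110}$ ($Y = \frac{2117}{-1110} = 2117 \left(- \frac{1}{1110}\right) = - \frac{2117}{1110} \approx -1.9072$)
$\frac{2465 + O{\left(57 \right)}}{k + Y} = \frac{2465 + 26}{-68 - \frac{2117}{1110}} = \frac{2491}{- \frac{77597}{1110}} = 2491 \left(- \frac{1110}{77597}\right) = - \frac{58830}{1651}$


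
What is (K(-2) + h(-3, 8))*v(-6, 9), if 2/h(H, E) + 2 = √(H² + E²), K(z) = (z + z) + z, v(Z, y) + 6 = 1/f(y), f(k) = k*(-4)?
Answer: 44485/1242 - 217*√73/1242 ≈ 34.324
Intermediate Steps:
f(k) = -4*k
v(Z, y) = -6 - 1/(4*y) (v(Z, y) = -6 + 1/(-4*y) = -6 - 1/(4*y))
K(z) = 3*z (K(z) = 2*z + z = 3*z)
h(H, E) = 2/(-2 + √(E² + H²)) (h(H, E) = 2/(-2 + √(H² + E²)) = 2/(-2 + √(E² + H²)))
(K(-2) + h(-3, 8))*v(-6, 9) = (3*(-2) + 2/(-2 + √(8² + (-3)²)))*(-6 - ¼/9) = (-6 + 2/(-2 + √(64 + 9)))*(-6 - ¼*⅑) = (-6 + 2/(-2 + √73))*(-6 - 1/36) = (-6 + 2/(-2 + √73))*(-217/36) = 217/6 - 217/(18*(-2 + √73))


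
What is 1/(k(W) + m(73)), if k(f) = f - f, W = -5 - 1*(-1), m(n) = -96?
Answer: -1/96 ≈ -0.010417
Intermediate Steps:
W = -4 (W = -5 + 1 = -4)
k(f) = 0
1/(k(W) + m(73)) = 1/(0 - 96) = 1/(-96) = -1/96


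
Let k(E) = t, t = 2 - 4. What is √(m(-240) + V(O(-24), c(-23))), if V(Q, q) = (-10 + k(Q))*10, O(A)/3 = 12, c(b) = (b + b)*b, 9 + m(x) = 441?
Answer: 2*√78 ≈ 17.664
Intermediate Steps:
m(x) = 432 (m(x) = -9 + 441 = 432)
t = -2
c(b) = 2*b² (c(b) = (2*b)*b = 2*b²)
k(E) = -2
O(A) = 36 (O(A) = 3*12 = 36)
V(Q, q) = -120 (V(Q, q) = (-10 - 2)*10 = -12*10 = -120)
√(m(-240) + V(O(-24), c(-23))) = √(432 - 120) = √312 = 2*√78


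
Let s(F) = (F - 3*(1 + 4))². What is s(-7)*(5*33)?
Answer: 79860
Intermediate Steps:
s(F) = (-15 + F)² (s(F) = (F - 3*5)² = (F - 15)² = (-15 + F)²)
s(-7)*(5*33) = (-15 - 7)²*(5*33) = (-22)²*165 = 484*165 = 79860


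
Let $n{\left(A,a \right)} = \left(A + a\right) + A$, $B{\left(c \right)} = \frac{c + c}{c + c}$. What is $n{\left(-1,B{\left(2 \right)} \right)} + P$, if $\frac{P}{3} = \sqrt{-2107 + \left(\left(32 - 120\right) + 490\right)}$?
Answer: $-1 + 3 i \sqrt{1705} \approx -1.0 + 123.87 i$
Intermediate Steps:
$B{\left(c \right)} = 1$ ($B{\left(c \right)} = \frac{2 c}{2 c} = 2 c \frac{1}{2 c} = 1$)
$n{\left(A,a \right)} = a + 2 A$
$P = 3 i \sqrt{1705}$ ($P = 3 \sqrt{-2107 + \left(\left(32 - 120\right) + 490\right)} = 3 \sqrt{-2107 + \left(-88 + 490\right)} = 3 \sqrt{-2107 + 402} = 3 \sqrt{-1705} = 3 i \sqrt{1705} \approx 123.88 i$)
$n{\left(-1,B{\left(2 \right)} \right)} + P = \left(1 + 2 \left(-1\right)\right) + 3 i \sqrt{1705} = \left(1 - 2\right) + 3 i \sqrt{1705} = -1 + 3 i \sqrt{1705}$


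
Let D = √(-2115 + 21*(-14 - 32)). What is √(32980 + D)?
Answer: √(32980 + I*√3081) ≈ 181.6 + 0.153*I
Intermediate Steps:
D = I*√3081 (D = √(-2115 + 21*(-46)) = √(-2115 - 966) = √(-3081) = I*√3081 ≈ 55.507*I)
√(32980 + D) = √(32980 + I*√3081)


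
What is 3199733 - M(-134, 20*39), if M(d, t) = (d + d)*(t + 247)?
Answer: 3474969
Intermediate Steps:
M(d, t) = 2*d*(247 + t) (M(d, t) = (2*d)*(247 + t) = 2*d*(247 + t))
3199733 - M(-134, 20*39) = 3199733 - 2*(-134)*(247 + 20*39) = 3199733 - 2*(-134)*(247 + 780) = 3199733 - 2*(-134)*1027 = 3199733 - 1*(-275236) = 3199733 + 275236 = 3474969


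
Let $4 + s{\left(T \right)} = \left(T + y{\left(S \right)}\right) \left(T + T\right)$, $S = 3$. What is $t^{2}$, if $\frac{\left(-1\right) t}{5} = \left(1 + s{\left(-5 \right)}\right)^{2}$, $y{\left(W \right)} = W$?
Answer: $2088025$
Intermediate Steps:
$s{\left(T \right)} = -4 + 2 T \left(3 + T\right)$ ($s{\left(T \right)} = -4 + \left(T + 3\right) \left(T + T\right) = -4 + \left(3 + T\right) 2 T = -4 + 2 T \left(3 + T\right)$)
$t = -1445$ ($t = - 5 \left(1 + \left(-4 + 2 \left(-5\right)^{2} + 6 \left(-5\right)\right)\right)^{2} = - 5 \left(1 - -16\right)^{2} = - 5 \left(1 + 16\right)^{2} = - 5 \cdot 17^{2} = \left(-5\right) 289 = -1445$)
$t^{2} = \left(-1445\right)^{2} = 2088025$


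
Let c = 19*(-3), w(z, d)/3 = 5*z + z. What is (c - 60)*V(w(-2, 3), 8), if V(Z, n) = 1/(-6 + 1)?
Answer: 117/5 ≈ 23.400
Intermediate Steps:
w(z, d) = 18*z (w(z, d) = 3*(5*z + z) = 3*(6*z) = 18*z)
V(Z, n) = -⅕ (V(Z, n) = 1/(-5) = -⅕)
c = -57
(c - 60)*V(w(-2, 3), 8) = (-57 - 60)*(-⅕) = -117*(-⅕) = 117/5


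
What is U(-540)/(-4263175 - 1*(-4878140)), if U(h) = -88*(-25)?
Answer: 440/122993 ≈ 0.0035774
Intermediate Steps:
U(h) = 2200
U(-540)/(-4263175 - 1*(-4878140)) = 2200/(-4263175 - 1*(-4878140)) = 2200/(-4263175 + 4878140) = 2200/614965 = 2200*(1/614965) = 440/122993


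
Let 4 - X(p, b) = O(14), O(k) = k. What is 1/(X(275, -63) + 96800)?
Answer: 1/96790 ≈ 1.0332e-5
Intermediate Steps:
X(p, b) = -10 (X(p, b) = 4 - 1*14 = 4 - 14 = -10)
1/(X(275, -63) + 96800) = 1/(-10 + 96800) = 1/96790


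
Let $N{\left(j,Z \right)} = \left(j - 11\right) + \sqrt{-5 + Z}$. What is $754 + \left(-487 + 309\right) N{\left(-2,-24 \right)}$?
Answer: $3068 - 178 i \sqrt{29} \approx 3068.0 - 958.56 i$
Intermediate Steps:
$N{\left(j,Z \right)} = -11 + j + \sqrt{-5 + Z}$ ($N{\left(j,Z \right)} = \left(-11 + j\right) + \sqrt{-5 + Z} = -11 + j + \sqrt{-5 + Z}$)
$754 + \left(-487 + 309\right) N{\left(-2,-24 \right)} = 754 + \left(-487 + 309\right) \left(-11 - 2 + \sqrt{-5 - 24}\right) = 754 - 178 \left(-11 - 2 + \sqrt{-29}\right) = 754 - 178 \left(-11 - 2 + i \sqrt{29}\right) = 754 - 178 \left(-13 + i \sqrt{29}\right) = 754 + \left(2314 - 178 i \sqrt{29}\right) = 3068 - 178 i \sqrt{29}$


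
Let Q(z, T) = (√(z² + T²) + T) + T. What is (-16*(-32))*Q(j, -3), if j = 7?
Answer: -3072 + 512*√58 ≈ 827.28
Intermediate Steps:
Q(z, T) = √(T² + z²) + 2*T (Q(z, T) = (√(T² + z²) + T) + T = (T + √(T² + z²)) + T = √(T² + z²) + 2*T)
(-16*(-32))*Q(j, -3) = (-16*(-32))*(√((-3)² + 7²) + 2*(-3)) = 512*(√(9 + 49) - 6) = 512*(√58 - 6) = 512*(-6 + √58) = -3072 + 512*√58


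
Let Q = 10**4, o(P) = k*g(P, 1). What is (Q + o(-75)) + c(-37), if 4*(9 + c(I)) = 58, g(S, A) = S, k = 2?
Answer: 19711/2 ≈ 9855.5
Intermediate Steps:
o(P) = 2*P
c(I) = 11/2 (c(I) = -9 + (1/4)*58 = -9 + 29/2 = 11/2)
Q = 10000
(Q + o(-75)) + c(-37) = (10000 + 2*(-75)) + 11/2 = (10000 - 150) + 11/2 = 9850 + 11/2 = 19711/2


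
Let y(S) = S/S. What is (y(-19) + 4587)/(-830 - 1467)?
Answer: -4588/2297 ≈ -1.9974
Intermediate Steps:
y(S) = 1
(y(-19) + 4587)/(-830 - 1467) = (1 + 4587)/(-830 - 1467) = 4588/(-2297) = 4588*(-1/2297) = -4588/2297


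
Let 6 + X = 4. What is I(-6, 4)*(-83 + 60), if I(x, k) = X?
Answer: 46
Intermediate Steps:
X = -2 (X = -6 + 4 = -2)
I(x, k) = -2
I(-6, 4)*(-83 + 60) = -2*(-83 + 60) = -2*(-23) = 46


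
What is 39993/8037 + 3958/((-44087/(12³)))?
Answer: -17735093099/118109073 ≈ -150.16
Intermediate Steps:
39993/8037 + 3958/((-44087/(12³))) = 39993*(1/8037) + 3958/((-44087/1728)) = 13331/2679 + 3958/((-44087*1/1728)) = 13331/2679 + 3958/(-44087/1728) = 13331/2679 + 3958*(-1728/44087) = 13331/2679 - 6839424/44087 = -17735093099/118109073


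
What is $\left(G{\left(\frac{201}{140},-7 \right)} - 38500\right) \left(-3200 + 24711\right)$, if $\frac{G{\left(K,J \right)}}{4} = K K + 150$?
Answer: $- \frac{81508953961}{100} \approx -8.1509 \cdot 10^{8}$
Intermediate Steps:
$G{\left(K,J \right)} = 600 + 4 K^{2}$ ($G{\left(K,J \right)} = 4 \left(K K + 150\right) = 4 \left(K^{2} + 150\right) = 4 \left(150 + K^{2}\right) = 600 + 4 K^{2}$)
$\left(G{\left(\frac{201}{140},-7 \right)} - 38500\right) \left(-3200 + 24711\right) = \left(\left(600 + 4 \left(\frac{201}{140}\right)^{2}\right) - 38500\right) \left(-3200 + 24711\right) = \left(\left(600 + 4 \left(201 \cdot \frac{1}{140}\right)^{2}\right) - 38500\right) 21511 = \left(\left(600 + 4 \left(\frac{201}{140}\right)^{2}\right) - 38500\right) 21511 = \left(\left(600 + 4 \cdot \frac{40401}{19600}\right) - 38500\right) 21511 = \left(\left(600 + \frac{40401}{4900}\right) - 38500\right) 21511 = \left(\frac{2980401}{4900} - 38500\right) 21511 = \left(- \frac{185669599}{4900}\right) 21511 = - \frac{81508953961}{100}$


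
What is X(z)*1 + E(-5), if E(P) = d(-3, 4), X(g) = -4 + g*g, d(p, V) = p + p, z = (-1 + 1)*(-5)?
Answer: -10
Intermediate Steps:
z = 0 (z = 0*(-5) = 0)
d(p, V) = 2*p
X(g) = -4 + g**2
E(P) = -6 (E(P) = 2*(-3) = -6)
X(z)*1 + E(-5) = (-4 + 0**2)*1 - 6 = (-4 + 0)*1 - 6 = -4*1 - 6 = -4 - 6 = -10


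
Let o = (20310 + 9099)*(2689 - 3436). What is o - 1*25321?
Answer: -21993844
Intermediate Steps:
o = -21968523 (o = 29409*(-747) = -21968523)
o - 1*25321 = -21968523 - 1*25321 = -21968523 - 25321 = -21993844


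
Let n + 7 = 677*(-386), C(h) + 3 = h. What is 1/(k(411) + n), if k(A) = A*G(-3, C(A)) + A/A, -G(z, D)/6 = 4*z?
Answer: -1/231736 ≈ -4.3153e-6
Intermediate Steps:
C(h) = -3 + h
G(z, D) = -24*z
k(A) = 1 + 72*A (k(A) = A*(-24*(-3)) + A/A = A*72 + 1 = 72*A + 1 = 1 + 72*A)
n = -261329 (n = -7 + 677*(-386) = -7 - 261322 = -261329)
1/(k(411) + n) = 1/((1 + 72*411) - 261329) = 1/((1 + 29592) - 261329) = 1/(29593 - 261329) = 1/(-231736) = -1/231736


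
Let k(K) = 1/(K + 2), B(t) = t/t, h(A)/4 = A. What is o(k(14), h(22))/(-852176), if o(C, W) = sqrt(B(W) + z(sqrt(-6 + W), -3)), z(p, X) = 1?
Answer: -sqrt(2)/852176 ≈ -1.6595e-6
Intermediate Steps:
h(A) = 4*A
B(t) = 1
k(K) = 1/(2 + K)
o(C, W) = sqrt(2) (o(C, W) = sqrt(1 + 1) = sqrt(2))
o(k(14), h(22))/(-852176) = sqrt(2)/(-852176) = sqrt(2)*(-1/852176) = -sqrt(2)/852176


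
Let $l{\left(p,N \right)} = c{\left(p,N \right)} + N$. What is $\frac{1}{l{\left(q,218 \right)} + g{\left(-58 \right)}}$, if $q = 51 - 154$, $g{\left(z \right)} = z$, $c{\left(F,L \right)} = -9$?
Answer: $\frac{1}{151} \approx 0.0066225$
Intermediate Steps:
$q = -103$
$l{\left(p,N \right)} = -9 + N$
$\frac{1}{l{\left(q,218 \right)} + g{\left(-58 \right)}} = \frac{1}{\left(-9 + 218\right) - 58} = \frac{1}{209 - 58} = \frac{1}{151}$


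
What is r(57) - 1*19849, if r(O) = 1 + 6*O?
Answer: -19506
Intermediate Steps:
r(57) - 1*19849 = (1 + 6*57) - 1*19849 = (1 + 342) - 19849 = 343 - 19849 = -19506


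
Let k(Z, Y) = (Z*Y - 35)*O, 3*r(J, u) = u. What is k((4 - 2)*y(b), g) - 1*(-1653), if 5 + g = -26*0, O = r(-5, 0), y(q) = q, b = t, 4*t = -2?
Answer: 1653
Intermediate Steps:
t = -½ (t = (¼)*(-2) = -½ ≈ -0.50000)
r(J, u) = u/3
b = -½ ≈ -0.50000
O = 0 (O = (⅓)*0 = 0)
g = -5 (g = -5 - 26*0 = -5 + 0 = -5)
k(Z, Y) = 0 (k(Z, Y) = (Z*Y - 35)*0 = (Y*Z - 35)*0 = (-35 + Y*Z)*0 = 0)
k((4 - 2)*y(b), g) - 1*(-1653) = 0 - 1*(-1653) = 0 + 1653 = 1653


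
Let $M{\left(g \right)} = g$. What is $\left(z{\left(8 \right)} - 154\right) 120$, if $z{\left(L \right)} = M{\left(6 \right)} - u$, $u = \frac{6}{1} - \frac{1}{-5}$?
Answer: $-18504$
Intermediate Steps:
$u = \frac{31}{5}$ ($u = 6 \cdot 1 - - \frac{1}{5} = 6 + \frac{1}{5} = \frac{31}{5} \approx 6.2$)
$z{\left(L \right)} = - \frac{1}{5}$ ($z{\left(L \right)} = 6 - \frac{31}{5} = - \frac{1}{5}$)
$\left(z{\left(8 \right)} - 154\right) 120 = \left(- \frac{1}{5} - 154\right) 120 = \left(- \frac{771}{5}\right) 120 = -18504$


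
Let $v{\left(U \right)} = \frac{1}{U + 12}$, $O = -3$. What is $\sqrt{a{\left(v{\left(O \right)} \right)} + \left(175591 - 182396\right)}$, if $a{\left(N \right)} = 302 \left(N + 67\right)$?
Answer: $\frac{\sqrt{121163}}{3} \approx 116.03$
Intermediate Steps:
$v{\left(U \right)} = \frac{1}{12 + U}$
$a{\left(N \right)} = 20234 + 302 N$ ($a{\left(N \right)} = 302 \left(67 + N\right) = 20234 + 302 N$)
$\sqrt{a{\left(v{\left(O \right)} \right)} + \left(175591 - 182396\right)} = \sqrt{\left(20234 + \frac{302}{12 - 3}\right) + \left(175591 - 182396\right)} = \sqrt{\left(20234 + \frac{302}{9}\right) + \left(175591 - 182396\right)} = \sqrt{\left(20234 + 302 \cdot \frac{1}{9}\right) - 6805} = \sqrt{\left(20234 + \frac{302}{9}\right) - 6805} = \sqrt{\frac{182408}{9} - 6805} = \sqrt{\frac{121163}{9}} = \frac{\sqrt{121163}}{3}$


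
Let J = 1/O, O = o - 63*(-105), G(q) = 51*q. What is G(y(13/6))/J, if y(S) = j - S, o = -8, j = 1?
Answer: -786233/2 ≈ -3.9312e+5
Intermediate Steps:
y(S) = 1 - S
O = 6607 (O = -8 - 63*(-105) = -8 + 6615 = 6607)
J = 1/6607 ≈ 0.00015135
G(y(13/6))/J = (51*(1 - 13/6))/(1/6607) = (51*(1 - 13/6))*6607 = (51*(-7/6))*6607 = -119/2*6607 = -786233/2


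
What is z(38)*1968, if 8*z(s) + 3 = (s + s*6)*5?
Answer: 326442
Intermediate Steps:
z(s) = -3/8 + 35*s/8 (z(s) = -3/8 + ((s + s*6)*5)/8 = -3/8 + ((s + 6*s)*5)/8 = -3/8 + ((7*s)*5)/8 = -3/8 + (35*s)/8 = -3/8 + 35*s/8)
z(38)*1968 = (-3/8 + (35/8)*38)*1968 = (-3/8 + 665/4)*1968 = (1327/8)*1968 = 326442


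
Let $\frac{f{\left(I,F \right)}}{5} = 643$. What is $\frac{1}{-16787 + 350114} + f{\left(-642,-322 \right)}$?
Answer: $\frac{1071646306}{333327} \approx 3215.0$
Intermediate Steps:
$f{\left(I,F \right)} = 3215$ ($f{\left(I,F \right)} = 5 \cdot 643 = 3215$)
$\frac{1}{-16787 + 350114} + f{\left(-642,-322 \right)} = \frac{1}{-16787 + 350114} + 3215 = \frac{1}{333327} + 3215 = \frac{1071646306}{333327}$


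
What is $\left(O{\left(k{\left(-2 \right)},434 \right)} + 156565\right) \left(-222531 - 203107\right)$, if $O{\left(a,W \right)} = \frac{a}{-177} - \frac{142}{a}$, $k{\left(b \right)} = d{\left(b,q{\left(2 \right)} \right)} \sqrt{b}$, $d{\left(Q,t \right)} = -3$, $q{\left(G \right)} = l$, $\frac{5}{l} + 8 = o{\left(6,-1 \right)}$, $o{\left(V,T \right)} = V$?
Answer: $-66640013470 + \frac{1781720668 i \sqrt{2}}{177} \approx -6.664 \cdot 10^{10} + 1.4236 \cdot 10^{7} i$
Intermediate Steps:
$l = - \frac{5}{2}$ ($l = \frac{5}{-8 + 6} = \frac{5}{-2} = 5 \left(- \frac{1}{2}\right) = - \frac{5}{2} \approx -2.5$)
$q{\left(G \right)} = - \frac{5}{2}$
$k{\left(b \right)} = - 3 \sqrt{b}$
$O{\left(a,W \right)} = - \frac{142}{a} - \frac{a}{177}$ ($O{\left(a,W \right)} = a \left(- \frac{1}{177}\right) - \frac{142}{a} = - \frac{a}{177} - \frac{142}{a} = - \frac{142}{a} - \frac{a}{177}$)
$\left(O{\left(k{\left(-2 \right)},434 \right)} + 156565\right) \left(-222531 - 203107\right) = \left(\left(- \frac{142}{\left(-3\right) \sqrt{-2}} - \frac{\left(-3\right) \sqrt{-2}}{177}\right) + 156565\right) \left(-222531 - 203107\right) = \left(\left(- \frac{142}{\left(-3\right) i \sqrt{2}} - \frac{\left(-3\right) i \sqrt{2}}{177}\right) + 156565\right) \left(-425638\right) = \left(\left(- 142 \frac{i \sqrt{2}}{6} + \frac{i \sqrt{2}}{59}\right) + 156565\right) \left(-425638\right) = \left(\left(- \frac{71 i \sqrt{2}}{3} + \frac{i \sqrt{2}}{59}\right) + 156565\right) \left(-425638\right) = \left(- \frac{4186 i \sqrt{2}}{177} + 156565\right) \left(-425638\right) = \left(156565 - \frac{4186 i \sqrt{2}}{177}\right) \left(-425638\right) = -66640013470 + \frac{1781720668 i \sqrt{2}}{177}$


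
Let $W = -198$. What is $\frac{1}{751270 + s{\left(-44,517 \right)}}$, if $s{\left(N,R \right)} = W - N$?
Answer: $\frac{1}{751116} \approx 1.3314 \cdot 10^{-6}$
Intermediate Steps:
$s{\left(N,R \right)} = -198 - N$
$\frac{1}{751270 + s{\left(-44,517 \right)}} = \frac{1}{751270 - 154} = \frac{1}{751116}$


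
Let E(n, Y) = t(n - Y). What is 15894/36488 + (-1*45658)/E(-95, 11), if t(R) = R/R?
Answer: -832976605/18244 ≈ -45658.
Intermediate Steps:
t(R) = 1
E(n, Y) = 1
15894/36488 + (-1*45658)/E(-95, 11) = 15894/36488 - 1*45658/1 = 15894*(1/36488) - 45658*1 = 7947/18244 - 45658 = -832976605/18244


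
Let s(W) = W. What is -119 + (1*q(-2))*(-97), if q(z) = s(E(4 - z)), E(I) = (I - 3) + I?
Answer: -992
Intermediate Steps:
E(I) = -3 + 2*I (E(I) = (-3 + I) + I = -3 + 2*I)
q(z) = 5 - 2*z (q(z) = -3 + 2*(4 - z) = -3 + (8 - 2*z) = 5 - 2*z)
-119 + (1*q(-2))*(-97) = -119 + (1*(5 - 2*(-2)))*(-97) = -119 + (1*(5 + 4))*(-97) = -119 + (1*9)*(-97) = -119 + 9*(-97) = -119 - 873 = -992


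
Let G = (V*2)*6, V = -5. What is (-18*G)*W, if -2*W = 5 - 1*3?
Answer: -1080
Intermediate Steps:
W = -1 (W = -(5 - 1*3)/2 = -(5 - 3)/2 = -½*2 = -1)
G = -60 (G = -5*2*6 = -10*6 = -60)
(-18*G)*W = -18*(-60)*(-1) = 1080*(-1) = -1080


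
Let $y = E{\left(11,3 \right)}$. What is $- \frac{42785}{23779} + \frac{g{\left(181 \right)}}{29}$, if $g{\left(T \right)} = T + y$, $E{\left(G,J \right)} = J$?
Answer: $\frac{72897}{16037} \approx 4.5455$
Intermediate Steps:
$y = 3$
$g{\left(T \right)} = 3 + T$ ($g{\left(T \right)} = T + 3 = 3 + T$)
$- \frac{42785}{23779} + \frac{g{\left(181 \right)}}{29} = - \frac{42785}{23779} + \frac{3 + 181}{29} = \left(-42785\right) \frac{1}{23779} + 184 \cdot \frac{1}{29} = - \frac{995}{553} + \frac{184}{29} = \frac{72897}{16037}$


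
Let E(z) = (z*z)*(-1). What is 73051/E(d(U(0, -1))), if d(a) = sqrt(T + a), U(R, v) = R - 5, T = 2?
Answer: 73051/3 ≈ 24350.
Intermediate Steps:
U(R, v) = -5 + R
d(a) = sqrt(2 + a)
E(z) = -z**2 (E(z) = z**2*(-1) = -z**2)
73051/E(d(U(0, -1))) = 73051/((-(sqrt(2 + (-5 + 0)))**2)) = 73051/((-(sqrt(2 - 5))**2)) = 73051/((-(sqrt(-3))**2)) = 73051/((-(I*sqrt(3))**2)) = 73051/((-1*(-3))) = 73051/3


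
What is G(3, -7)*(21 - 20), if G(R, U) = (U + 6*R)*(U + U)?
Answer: -154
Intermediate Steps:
G(R, U) = 2*U*(U + 6*R) (G(R, U) = (U + 6*R)*(2*U) = 2*U*(U + 6*R))
G(3, -7)*(21 - 20) = (2*(-7)*(-7 + 6*3))*(21 - 20) = (2*(-7)*(-7 + 18))*1 = (2*(-7)*11)*1 = -154*1 = -154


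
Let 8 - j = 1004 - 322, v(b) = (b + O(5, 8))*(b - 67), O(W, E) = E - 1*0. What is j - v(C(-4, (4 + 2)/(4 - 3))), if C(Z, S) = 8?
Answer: 270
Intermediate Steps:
O(W, E) = E (O(W, E) = E + 0 = E)
v(b) = (-67 + b)*(8 + b) (v(b) = (b + 8)*(b - 67) = (8 + b)*(-67 + b) = (-67 + b)*(8 + b))
j = -674 (j = 8 - (1004 - 322) = 8 - 1*682 = 8 - 682 = -674)
j - v(C(-4, (4 + 2)/(4 - 3))) = -674 - (-536 + 8**2 - 59*8) = -674 - (-536 + 64 - 472) = -674 - 1*(-944) = -674 + 944 = 270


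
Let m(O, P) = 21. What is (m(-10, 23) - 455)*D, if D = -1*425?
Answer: 184450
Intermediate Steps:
D = -425
(m(-10, 23) - 455)*D = (21 - 455)*(-425) = -434*(-425) = 184450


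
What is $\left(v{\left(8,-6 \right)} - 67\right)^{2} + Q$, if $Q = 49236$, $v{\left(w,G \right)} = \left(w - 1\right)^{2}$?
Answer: $49560$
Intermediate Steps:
$v{\left(w,G \right)} = \left(-1 + w\right)^{2}$
$\left(v{\left(8,-6 \right)} - 67\right)^{2} + Q = \left(\left(-1 + 8\right)^{2} - 67\right)^{2} + 49236 = \left(7^{2} - 67\right)^{2} + 49236 = \left(49 - 67\right)^{2} + 49236 = \left(-18\right)^{2} + 49236 = 324 + 49236 = 49560$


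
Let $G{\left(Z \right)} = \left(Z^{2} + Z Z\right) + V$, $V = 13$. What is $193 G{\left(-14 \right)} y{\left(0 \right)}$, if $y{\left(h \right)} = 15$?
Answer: $1172475$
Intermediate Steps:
$G{\left(Z \right)} = 13 + 2 Z^{2}$ ($G{\left(Z \right)} = \left(Z^{2} + Z Z\right) + 13 = \left(Z^{2} + Z^{2}\right) + 13 = 2 Z^{2} + 13 = 13 + 2 Z^{2}$)
$193 G{\left(-14 \right)} y{\left(0 \right)} = 193 \left(13 + 2 \left(-14\right)^{2}\right) 15 = 193 \left(13 + 2 \cdot 196\right) 15 = 193 \left(13 + 392\right) 15 = 193 \cdot 405 \cdot 15 = 78165 \cdot 15 = 1172475$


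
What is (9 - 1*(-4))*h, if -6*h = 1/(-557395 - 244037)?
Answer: 13/4808592 ≈ 2.7035e-6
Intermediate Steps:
h = 1/4808592 (h = -1/(6*(-557395 - 244037)) = -1/6/(-801432) = -1/6*(-1/801432) = 1/4808592 ≈ 2.0796e-7)
(9 - 1*(-4))*h = (9 - 1*(-4))*(1/4808592) = (9 + 4)*(1/4808592) = 13*(1/4808592) = 13/4808592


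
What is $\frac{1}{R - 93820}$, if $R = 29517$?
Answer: $- \frac{1}{64303} \approx -1.5551 \cdot 10^{-5}$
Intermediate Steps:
$\frac{1}{R - 93820} = \frac{1}{29517 - 93820} = \frac{1}{-64303} = - \frac{1}{64303}$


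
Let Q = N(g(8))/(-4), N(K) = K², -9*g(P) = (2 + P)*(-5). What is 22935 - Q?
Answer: 1858360/81 ≈ 22943.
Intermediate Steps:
g(P) = 10/9 + 5*P/9 (g(P) = -(2 + P)*(-5)/9 = -(-10 - 5*P)/9 = 10/9 + 5*P/9)
Q = -625/81 (Q = (10/9 + (5/9)*8)²/(-4) = (10/9 + 40/9)²*(-¼) = (50/9)²*(-¼) = (2500/81)*(-¼) = -625/81 ≈ -7.7160)
22935 - Q = 22935 - 1*(-625/81) = 22935 + 625/81 = 1858360/81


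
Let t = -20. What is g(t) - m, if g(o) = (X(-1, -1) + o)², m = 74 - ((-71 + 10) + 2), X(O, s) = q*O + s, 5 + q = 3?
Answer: 228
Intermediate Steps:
q = -2 (q = -5 + 3 = -2)
X(O, s) = s - 2*O (X(O, s) = -2*O + s = s - 2*O)
m = 133 (m = 74 - (-61 + 2) = 74 - 1*(-59) = 74 + 59 = 133)
g(o) = (1 + o)² (g(o) = ((-1 - 2*(-1)) + o)² = ((-1 + 2) + o)² = (1 + o)²)
g(t) - m = (1 - 20)² - 1*133 = (-19)² - 133 = 361 - 133 = 228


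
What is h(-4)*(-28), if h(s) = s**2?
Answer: -448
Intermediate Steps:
h(-4)*(-28) = (-4)**2*(-28) = 16*(-28) = -448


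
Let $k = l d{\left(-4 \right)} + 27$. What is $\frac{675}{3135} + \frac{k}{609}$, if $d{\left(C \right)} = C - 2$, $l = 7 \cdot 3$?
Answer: $\frac{2238}{42427} \approx 0.052749$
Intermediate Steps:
$l = 21$
$d{\left(C \right)} = -2 + C$ ($d{\left(C \right)} = C - 2 = -2 + C$)
$k = -99$ ($k = 21 \left(-2 - 4\right) + 27 = 21 \left(-6\right) + 27 = -126 + 27 = -99$)
$\frac{675}{3135} + \frac{k}{609} = \frac{675}{3135} - \frac{99}{609} = 675 \cdot \frac{1}{3135} - \frac{33}{203} = \frac{45}{209} - \frac{33}{203} = \frac{2238}{42427}$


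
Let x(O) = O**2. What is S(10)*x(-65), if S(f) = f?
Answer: 42250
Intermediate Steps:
S(10)*x(-65) = 10*(-65)**2 = 10*4225 = 42250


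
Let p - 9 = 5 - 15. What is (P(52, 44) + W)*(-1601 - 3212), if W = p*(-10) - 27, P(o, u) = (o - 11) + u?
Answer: -327284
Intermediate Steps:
p = -1 (p = 9 + (5 - 15) = 9 - 10 = -1)
P(o, u) = -11 + o + u (P(o, u) = (-11 + o) + u = -11 + o + u)
W = -17 (W = -1*(-10) - 27 = 10 - 27 = -17)
(P(52, 44) + W)*(-1601 - 3212) = ((-11 + 52 + 44) - 17)*(-1601 - 3212) = (85 - 17)*(-4813) = 68*(-4813) = -327284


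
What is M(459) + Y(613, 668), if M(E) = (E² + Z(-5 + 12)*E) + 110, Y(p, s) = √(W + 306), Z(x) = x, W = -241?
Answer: 214004 + √65 ≈ 2.1401e+5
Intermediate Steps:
Y(p, s) = √65 (Y(p, s) = √(-241 + 306) = √65)
M(E) = 110 + E² + 7*E (M(E) = (E² + (-5 + 12)*E) + 110 = (E² + 7*E) + 110 = 110 + E² + 7*E)
M(459) + Y(613, 668) = (110 + 459² + 7*459) + √65 = (110 + 210681 + 3213) + √65 = 214004 + √65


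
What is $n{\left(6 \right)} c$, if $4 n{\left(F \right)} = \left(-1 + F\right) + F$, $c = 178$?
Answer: $\frac{979}{2} \approx 489.5$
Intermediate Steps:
$n{\left(F \right)} = - \frac{1}{4} + \frac{F}{2}$ ($n{\left(F \right)} = \frac{\left(-1 + F\right) + F}{4} = \frac{-1 + 2 F}{4} = - \frac{1}{4} + \frac{F}{2}$)
$n{\left(6 \right)} c = \left(- \frac{1}{4} + \frac{1}{2} \cdot 6\right) 178 = \left(- \frac{1}{4} + 3\right) 178 = \frac{11}{4} \cdot 178 = \frac{979}{2}$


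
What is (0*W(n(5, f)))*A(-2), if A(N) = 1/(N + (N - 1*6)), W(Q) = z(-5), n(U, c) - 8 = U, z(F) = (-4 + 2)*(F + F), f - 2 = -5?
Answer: 0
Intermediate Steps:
f = -3 (f = 2 - 5 = -3)
z(F) = -4*F
n(U, c) = 8 + U
W(Q) = 20 (W(Q) = -4*(-5) = 20)
A(N) = 1/(-6 + 2*N) (A(N) = 1/(N + (N - 6)) = 1/(N + (-6 + N)) = 1/(-6 + 2*N))
(0*W(n(5, f)))*A(-2) = (0*20)*(1/(2*(-3 - 2))) = 0*((½)/(-5)) = 0*((½)*(-⅕)) = 0*(-⅒) = 0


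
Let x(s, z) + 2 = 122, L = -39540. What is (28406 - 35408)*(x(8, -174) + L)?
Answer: 276018840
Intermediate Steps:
x(s, z) = 120 (x(s, z) = -2 + 122 = 120)
(28406 - 35408)*(x(8, -174) + L) = (28406 - 35408)*(120 - 39540) = -7002*(-39420) = 276018840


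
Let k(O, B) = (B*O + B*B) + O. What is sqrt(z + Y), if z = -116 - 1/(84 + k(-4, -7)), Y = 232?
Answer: sqrt(2859127)/157 ≈ 10.770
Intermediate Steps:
k(O, B) = O + B**2 + B*O (k(O, B) = (B*O + B**2) + O = (B**2 + B*O) + O = O + B**2 + B*O)
z = -18213/157 (z = -116 - 1/(84 + (-4 + (-7)**2 - 7*(-4))) = -116 - 1/(84 + (-4 + 49 + 28)) = -116 - 1/(84 + 73) = -116 - 1/157 = -18213/157 ≈ -116.01)
sqrt(z + Y) = sqrt(-18213/157 + 232) = sqrt(18211/157) = sqrt(2859127)/157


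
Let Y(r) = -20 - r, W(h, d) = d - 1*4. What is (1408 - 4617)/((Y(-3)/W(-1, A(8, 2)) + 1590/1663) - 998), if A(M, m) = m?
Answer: 10673134/3287897 ≈ 3.2462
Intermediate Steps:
W(h, d) = -4 + d (W(h, d) = d - 4 = -4 + d)
(1408 - 4617)/((Y(-3)/W(-1, A(8, 2)) + 1590/1663) - 998) = (1408 - 4617)/(((-20 - 1*(-3))/(-4 + 2) + 1590/1663) - 998) = -3209/(((-20 + 3)/(-2) + 1590*(1/1663)) - 998) = -3209/((-17*(-1/2) + 1590/1663) - 998) = -3209/((17/2 + 1590/1663) - 998) = -3209/(31451/3326 - 998) = -3209/(-3287897/3326) = -3209*(-3326/3287897) = 10673134/3287897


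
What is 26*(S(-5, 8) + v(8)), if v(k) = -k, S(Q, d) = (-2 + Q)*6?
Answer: -1300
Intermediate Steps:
S(Q, d) = -12 + 6*Q
26*(S(-5, 8) + v(8)) = 26*((-12 + 6*(-5)) - 1*8) = 26*((-12 - 30) - 8) = 26*(-42 - 8) = 26*(-50) = -1300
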